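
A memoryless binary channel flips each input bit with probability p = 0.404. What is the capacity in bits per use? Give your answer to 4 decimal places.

0.0268 bits

Binary symmetric channel: C = 1 − h₂(ε) where h₂ is the binary entropy function.
h₂(0.404) = −0.404·log₂0.404 − 0.596·log₂0.596 = 0.9732.
C = 1 − 0.9732 = 0.0268 bits per channel use.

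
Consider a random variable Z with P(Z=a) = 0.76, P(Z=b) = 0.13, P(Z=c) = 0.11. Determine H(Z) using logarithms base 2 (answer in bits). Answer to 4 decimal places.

1.0338 bits

H(Z) = −Σ p·log₂ p.
  −(0.76)·log₂(0.76) = 0.30091
  −(0.13)·log₂(0.13) = 0.38264
  −(0.11)·log₂(0.11) = 0.35029
Sum: 0.30091 + 0.38264 + 0.35029 = 1.0338 bits.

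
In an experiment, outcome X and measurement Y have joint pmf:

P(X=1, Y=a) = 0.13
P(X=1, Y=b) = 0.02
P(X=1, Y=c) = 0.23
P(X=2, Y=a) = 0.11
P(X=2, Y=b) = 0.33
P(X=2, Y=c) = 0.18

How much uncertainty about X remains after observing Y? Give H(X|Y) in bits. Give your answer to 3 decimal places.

Marginals: p(X) = (0.3800, 0.6200), p(Y) = (0.2400, 0.3500, 0.4100).
H(X|Y) = Σ p(Y) · H(X|Y=·).
  Y=a: p=0.2400, H(X|Y=a) = 0.9950
  Y=b: p=0.3500, H(X|Y=b) = 0.3160
  Y=c: p=0.4100, H(X|Y=c) = 0.9892
Weighted sum = 0.755 bits.

0.755 bits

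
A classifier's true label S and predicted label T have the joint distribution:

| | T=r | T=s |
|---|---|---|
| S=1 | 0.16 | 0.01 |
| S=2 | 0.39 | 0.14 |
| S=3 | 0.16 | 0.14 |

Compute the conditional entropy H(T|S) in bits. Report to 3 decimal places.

Chain rule: H(T|S) = H(S,T) − H(S).
Marginals: p(S) = (0.1700, 0.5300, 0.3000), p(T) = (0.7100, 0.2900).
H(S,T) = 2.2365 bits; H(S) = 1.4411 bits.
H(T|S) = 2.2365 − 1.4411 = 0.795 bits.

0.795 bits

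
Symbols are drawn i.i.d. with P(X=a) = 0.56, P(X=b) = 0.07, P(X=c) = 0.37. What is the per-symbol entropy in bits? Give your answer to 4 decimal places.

H(X) = −Σ p·log₂ p.
  −(0.56)·log₂(0.56) = 0.46844
  −(0.07)·log₂(0.07) = 0.26856
  −(0.37)·log₂(0.37) = 0.53073
Sum: 0.46844 + 0.26856 + 0.53073 = 1.2677 bits.

1.2677 bits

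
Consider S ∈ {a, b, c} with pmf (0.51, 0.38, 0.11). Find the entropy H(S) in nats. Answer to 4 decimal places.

0.9539 nats

H(S) = −Σ p·ln p.
  −(0.51)·ln(0.51) = 0.34341
  −(0.38)·ln(0.38) = 0.36768
  −(0.11)·ln(0.11) = 0.24280
Sum: 0.34341 + 0.36768 + 0.24280 = 0.9539 nats.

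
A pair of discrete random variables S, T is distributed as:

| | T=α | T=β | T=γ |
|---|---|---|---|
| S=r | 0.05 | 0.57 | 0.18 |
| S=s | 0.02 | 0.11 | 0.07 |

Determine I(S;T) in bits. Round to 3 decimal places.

Marginals: p(S) = (0.8000, 0.2000), p(T) = (0.0700, 0.6800, 0.2500).
I(S;T) = Σ p(x,y)·log₂[p(x,y)/(p(x)p(y))].
  (r,α): 0.05·log₂(0.8929) = -0.0082
  (r,β): 0.57·log₂(1.0478) = 0.0384
  (r,γ): 0.18·log₂(0.9000) = -0.0274
  (s,α): 0.02·log₂(1.4286) = 0.0103
  (s,β): 0.11·log₂(0.8088) = -0.0337
  (s,γ): 0.07·log₂(1.4000) = 0.0340
Sum = 0.013 bits.

0.013 bits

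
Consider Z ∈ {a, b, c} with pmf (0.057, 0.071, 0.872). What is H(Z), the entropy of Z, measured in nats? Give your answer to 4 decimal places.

H(Z) = −Σ p·ln p.
  −(0.057)·ln(0.057) = 0.16329
  −(0.071)·ln(0.071) = 0.18780
  −(0.872)·ln(0.872) = 0.11943
Sum: 0.16329 + 0.18780 + 0.11943 = 0.4705 nats.

0.4705 nats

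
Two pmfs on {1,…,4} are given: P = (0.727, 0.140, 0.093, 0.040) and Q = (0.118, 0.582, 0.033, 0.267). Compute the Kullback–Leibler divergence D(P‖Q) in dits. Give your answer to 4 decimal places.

0.4963 dits

D(P‖Q) = Σ p·log₁₀(p/q).
  0.727·log₁₀(0.727/0.118) = 0.57408
  0.140·log₁₀(0.140/0.582) = -0.08663
  0.093·log₁₀(0.093/0.033) = 0.04185
  0.040·log₁₀(0.040/0.267) = -0.03298
D(P‖Q) = 0.4963 dits.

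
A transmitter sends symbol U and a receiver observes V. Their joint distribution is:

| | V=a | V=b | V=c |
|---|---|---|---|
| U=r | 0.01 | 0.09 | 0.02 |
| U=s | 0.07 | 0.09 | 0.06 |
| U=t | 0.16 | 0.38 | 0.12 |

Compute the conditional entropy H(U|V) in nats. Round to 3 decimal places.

Marginals: p(U) = (0.1200, 0.2200, 0.6600), p(V) = (0.2400, 0.5600, 0.2000).
H(U|V) = Σ p(V) · H(U|V=·).
  V=a: p=0.2400, H(U|V=a) = 0.7621
  V=b: p=0.5600, H(U|V=b) = 0.8507
  V=c: p=0.2000, H(U|V=c) = 0.8979
Weighted sum = 0.839 nats.

0.839 nats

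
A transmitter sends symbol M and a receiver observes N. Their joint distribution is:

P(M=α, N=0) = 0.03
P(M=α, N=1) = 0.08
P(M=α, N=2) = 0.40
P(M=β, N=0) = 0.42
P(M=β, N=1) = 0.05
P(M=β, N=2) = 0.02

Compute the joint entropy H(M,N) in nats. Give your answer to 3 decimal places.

H(M,N) = −Σ p(x,y)·ln p(x,y) over all 6 cells.
  cell (α,0): −0.03·ln0.03 = 0.1052
  cell (α,1): −0.08·ln0.08 = 0.2021
  cell (α,2): −0.40·ln0.40 = 0.3665
  cell (β,0): −0.42·ln0.42 = 0.3644
  cell (β,1): −0.05·ln0.05 = 0.1498
  cell (β,2): −0.02·ln0.02 = 0.0782
Sum = 1.266 nats.

1.266 nats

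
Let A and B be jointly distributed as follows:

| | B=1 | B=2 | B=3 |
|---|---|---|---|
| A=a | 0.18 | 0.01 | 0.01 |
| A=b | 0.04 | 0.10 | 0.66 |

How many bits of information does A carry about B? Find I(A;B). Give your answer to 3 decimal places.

Marginals: p(A) = (0.2000, 0.8000), p(B) = (0.2200, 0.1100, 0.6700).
I(A;B) = Σ p(x,y)·log₂[p(x,y)/(p(x)p(y))].
  (a,1): 0.18·log₂(4.0909) = 0.3658
  (a,2): 0.01·log₂(0.4545) = -0.0114
  (a,3): 0.01·log₂(0.0746) = -0.0374
  (b,1): 0.04·log₂(0.2273) = -0.0855
  (b,2): 0.10·log₂(1.1364) = 0.0184
  (b,3): 0.66·log₂(1.2313) = 0.1982
Sum = 0.448 bits.

0.448 bits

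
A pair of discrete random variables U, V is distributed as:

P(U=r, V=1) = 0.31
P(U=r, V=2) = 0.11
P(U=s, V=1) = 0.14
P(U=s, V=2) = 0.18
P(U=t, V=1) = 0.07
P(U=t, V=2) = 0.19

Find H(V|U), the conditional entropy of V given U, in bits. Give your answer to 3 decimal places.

Chain rule: H(V|U) = H(U,V) − H(U).
Marginals: p(U) = (0.4200, 0.3200, 0.2600), p(V) = (0.5200, 0.4800).
H(U,V) = 2.4403 bits; H(U) = 1.5570 bits.
H(V|U) = 2.4403 − 1.5570 = 0.883 bits.

0.883 bits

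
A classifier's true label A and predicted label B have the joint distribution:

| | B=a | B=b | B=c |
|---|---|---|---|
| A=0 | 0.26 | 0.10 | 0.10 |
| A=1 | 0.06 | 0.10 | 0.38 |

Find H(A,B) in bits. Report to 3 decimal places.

H(A,B) = −Σ p(x,y)·log₂ p(x,y) over all 6 cells.
  cell (0,a): −0.26·log₂0.26 = 0.5053
  cell (0,b): −0.10·log₂0.10 = 0.3322
  cell (0,c): −0.10·log₂0.10 = 0.3322
  cell (1,a): −0.06·log₂0.06 = 0.2435
  cell (1,b): −0.10·log₂0.10 = 0.3322
  cell (1,c): −0.38·log₂0.38 = 0.5305
Sum = 2.276 bits.

2.276 bits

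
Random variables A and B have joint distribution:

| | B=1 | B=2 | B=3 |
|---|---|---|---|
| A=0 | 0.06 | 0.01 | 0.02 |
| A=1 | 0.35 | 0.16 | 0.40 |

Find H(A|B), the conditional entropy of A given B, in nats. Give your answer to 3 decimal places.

Chain rule: H(A|B) = H(A,B) − H(B).
Marginals: p(A) = (0.0900, 0.9100), p(B) = (0.4100, 0.1700, 0.4200).
H(A,B) = 1.3203 nats; H(B) = 1.0311 nats.
H(A|B) = 1.3203 − 1.0311 = 0.289 nats.

0.289 nats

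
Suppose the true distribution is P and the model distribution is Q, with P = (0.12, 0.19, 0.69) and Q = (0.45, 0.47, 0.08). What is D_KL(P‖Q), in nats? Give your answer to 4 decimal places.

D(P‖Q) = Σ p·ln(p/q).
  0.12·ln(0.12/0.45) = -0.15861
  0.19·ln(0.19/0.47) = -0.17208
  0.69·ln(0.69/0.08) = 1.48672
D(P‖Q) = 1.1560 nats.

1.1560 nats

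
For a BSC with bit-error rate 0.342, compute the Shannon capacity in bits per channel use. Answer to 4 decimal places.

Binary symmetric channel: C = 1 − h₂(ε) where h₂ is the binary entropy function.
h₂(0.342) = −0.342·log₂0.342 − 0.658·log₂0.658 = 0.9267.
C = 1 − 0.9267 = 0.0733 bits per channel use.

0.0733 bits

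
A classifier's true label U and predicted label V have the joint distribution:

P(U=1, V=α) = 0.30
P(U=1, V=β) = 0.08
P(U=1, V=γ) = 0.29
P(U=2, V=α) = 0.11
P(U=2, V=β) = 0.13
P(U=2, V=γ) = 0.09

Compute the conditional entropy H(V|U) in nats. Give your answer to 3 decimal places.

1.013 nats

Chain rule: H(V|U) = H(U,V) − H(U).
Marginals: p(U) = (0.6700, 0.3300), p(V) = (0.4100, 0.2100, 0.3800).
H(U,V) = 1.6470 nats; H(U) = 0.6342 nats.
H(V|U) = 1.6470 − 0.6342 = 1.013 nats.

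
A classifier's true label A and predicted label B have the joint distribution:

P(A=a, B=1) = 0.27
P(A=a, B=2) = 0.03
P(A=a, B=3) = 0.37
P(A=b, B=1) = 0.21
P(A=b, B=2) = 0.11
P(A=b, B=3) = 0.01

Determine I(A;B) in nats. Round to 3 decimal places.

Marginals: p(A) = (0.6700, 0.3300), p(B) = (0.4800, 0.1400, 0.3800).
I(A;B) = H(A) + H(B) − H(A,B).
H(A) = 0.6342, H(B) = 0.9952, H(A,B) = 1.4432.
I(A;B) = 0.6342 + 0.9952 − 1.4432 = 0.186 nats.

0.186 nats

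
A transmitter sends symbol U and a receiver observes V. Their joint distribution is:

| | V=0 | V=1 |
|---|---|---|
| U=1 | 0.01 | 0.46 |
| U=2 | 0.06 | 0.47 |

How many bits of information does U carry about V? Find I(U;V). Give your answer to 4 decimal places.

Marginals: p(U) = (0.4700, 0.5300), p(V) = (0.0700, 0.9300).
I(U;V) = Σ p(x,y)·log₂[p(x,y)/(p(x)p(y))].
  (1,0): 0.01·log₂(0.3040) = -0.01718
  (1,1): 0.46·log₂(1.0524) = 0.03389
  (2,0): 0.06·log₂(1.6173) = 0.04161
  (2,1): 0.47·log₂(0.9535) = -0.03226
Sum = 0.0261 bits.

0.0261 bits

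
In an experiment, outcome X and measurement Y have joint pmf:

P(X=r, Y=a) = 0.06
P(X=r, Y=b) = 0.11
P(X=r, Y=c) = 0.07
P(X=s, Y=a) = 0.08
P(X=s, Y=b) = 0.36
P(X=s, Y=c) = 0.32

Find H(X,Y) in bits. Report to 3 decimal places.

2.211 bits

H(X,Y) = −Σ p(x,y)·log₂ p(x,y) over all 6 cells.
  cell (r,a): −0.06·log₂0.06 = 0.2435
  cell (r,b): −0.11·log₂0.11 = 0.3503
  cell (r,c): −0.07·log₂0.07 = 0.2686
  cell (s,a): −0.08·log₂0.08 = 0.2915
  cell (s,b): −0.36·log₂0.36 = 0.5306
  cell (s,c): −0.32·log₂0.32 = 0.5260
Sum = 2.211 bits.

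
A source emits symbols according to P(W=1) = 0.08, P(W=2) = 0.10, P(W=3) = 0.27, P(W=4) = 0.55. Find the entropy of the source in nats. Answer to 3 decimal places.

1.115 nats

H(W) = −Σ p·ln p.
  −(0.08)·ln(0.08) = 0.2021
  −(0.10)·ln(0.10) = 0.2303
  −(0.27)·ln(0.27) = 0.3535
  −(0.55)·ln(0.55) = 0.3288
Sum: 0.2021 + 0.2303 + 0.3535 + 0.3288 = 1.115 nats.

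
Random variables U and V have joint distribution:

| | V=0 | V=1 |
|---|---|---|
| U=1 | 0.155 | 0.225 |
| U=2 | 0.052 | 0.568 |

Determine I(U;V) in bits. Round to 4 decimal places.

Marginals: p(U) = (0.3800, 0.6200), p(V) = (0.2070, 0.7930).
I(U;V) = Σ p(x,y)·log₂[p(x,y)/(p(x)p(y))].
  (1,0): 0.155·log₂(1.9705) = 0.15168
  (1,1): 0.225·log₂(0.7467) = -0.09483
  (2,0): 0.052·log₂(0.4052) = -0.06778
  (2,1): 0.568·log₂(1.1553) = 0.11827
Sum = 0.1073 bits.

0.1073 bits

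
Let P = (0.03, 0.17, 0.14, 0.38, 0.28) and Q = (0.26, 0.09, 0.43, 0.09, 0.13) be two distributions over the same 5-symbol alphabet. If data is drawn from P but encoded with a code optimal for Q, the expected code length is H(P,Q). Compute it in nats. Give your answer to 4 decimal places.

H(P,Q) = −Σ p·ln q.
  −0.03·ln(0.26) = 0.04041
  −0.17·ln(0.09) = 0.40935
  −0.14·ln(0.43) = 0.11816
  −0.38·ln(0.09) = 0.91502
  −0.28·ln(0.13) = 0.57126
H(P,Q) = 2.0542 nats.

2.0542 nats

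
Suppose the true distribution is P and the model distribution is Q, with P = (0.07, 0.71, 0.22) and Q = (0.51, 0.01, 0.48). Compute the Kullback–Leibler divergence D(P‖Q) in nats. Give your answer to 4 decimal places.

D(P‖Q) = Σ p·ln(p/q).
  0.07·ln(0.07/0.51) = -0.13901
  0.71·ln(0.71/0.01) = 3.02650
  0.22·ln(0.22/0.48) = -0.17163
D(P‖Q) = 2.7159 nats.

2.7159 nats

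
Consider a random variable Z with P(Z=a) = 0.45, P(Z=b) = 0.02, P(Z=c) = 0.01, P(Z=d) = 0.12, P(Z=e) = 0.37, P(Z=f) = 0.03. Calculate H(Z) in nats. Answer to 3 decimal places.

H(Z) = −Σ p·ln p.
  −(0.45)·ln(0.45) = 0.3593
  −(0.02)·ln(0.02) = 0.0782
  −(0.01)·ln(0.01) = 0.0461
  −(0.12)·ln(0.12) = 0.2544
  −(0.37)·ln(0.37) = 0.3679
  −(0.03)·ln(0.03) = 0.1052
Sum: 0.3593 + 0.0782 + 0.0461 + 0.2544 + 0.3679 + 0.1052 = 1.211 nats.

1.211 nats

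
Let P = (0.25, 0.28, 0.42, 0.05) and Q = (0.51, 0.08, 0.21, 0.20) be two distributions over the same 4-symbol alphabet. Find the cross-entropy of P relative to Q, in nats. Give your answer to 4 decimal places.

H(P,Q) = −Σ p·ln q.
  −0.25·ln(0.51) = 0.16834
  −0.28·ln(0.08) = 0.70720
  −0.42·ln(0.21) = 0.65547
  −0.05·ln(0.20) = 0.08047
H(P,Q) = 1.6115 nats.

1.6115 nats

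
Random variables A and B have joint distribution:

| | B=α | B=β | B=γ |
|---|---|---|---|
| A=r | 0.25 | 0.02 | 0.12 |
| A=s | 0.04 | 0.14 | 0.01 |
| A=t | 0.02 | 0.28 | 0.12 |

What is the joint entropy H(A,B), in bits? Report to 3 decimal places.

2.623 bits

H(A,B) = −Σ p(x,y)·log₂ p(x,y) over all 9 cells.
  cell (r,α): −0.25·log₂0.25 = 0.5000
  cell (r,β): −0.02·log₂0.02 = 0.1129
  cell (r,γ): −0.12·log₂0.12 = 0.3671
  cell (s,α): −0.04·log₂0.04 = 0.1858
  cell (s,β): −0.14·log₂0.14 = 0.3971
  cell (s,γ): −0.01·log₂0.01 = 0.0664
  cell (t,α): −0.02·log₂0.02 = 0.1129
  cell (t,β): −0.28·log₂0.28 = 0.5142
  cell (t,γ): −0.12·log₂0.12 = 0.3671
Sum = 2.623 bits.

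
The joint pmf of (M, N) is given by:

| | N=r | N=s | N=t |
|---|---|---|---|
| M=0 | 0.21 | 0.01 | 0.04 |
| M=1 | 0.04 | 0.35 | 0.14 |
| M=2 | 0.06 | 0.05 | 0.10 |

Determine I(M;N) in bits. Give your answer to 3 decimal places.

Marginals: p(M) = (0.2600, 0.5300, 0.2100), p(N) = (0.3100, 0.4100, 0.2800).
I(M;N) = H(M) + H(N) − H(M,N).
H(M) = 1.4636, H(N) = 1.5654, H(M,N) = 2.6298.
I(M;N) = 1.4636 + 1.5654 − 2.6298 = 0.399 bits.

0.399 bits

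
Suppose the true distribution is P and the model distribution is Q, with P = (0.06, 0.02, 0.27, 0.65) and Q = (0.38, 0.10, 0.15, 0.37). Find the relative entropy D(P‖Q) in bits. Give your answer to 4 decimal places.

D(P‖Q) = Σ p·log₂(p/q).
  0.06·log₂(0.06/0.38) = -0.15978
  0.02·log₂(0.02/0.10) = -0.04644
  0.27·log₂(0.27/0.15) = 0.22896
  0.65·log₂(0.65/0.37) = 0.52839
D(P‖Q) = 0.5511 bits.

0.5511 bits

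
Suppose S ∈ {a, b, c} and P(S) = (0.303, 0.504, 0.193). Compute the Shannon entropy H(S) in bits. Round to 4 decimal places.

H(S) = −Σ p·log₂ p.
  −(0.303)·log₂(0.303) = 0.52195
  −(0.504)·log₂(0.504) = 0.49821
  −(0.193)·log₂(0.193) = 0.45805
Sum: 0.52195 + 0.49821 + 0.45805 = 1.4782 bits.

1.4782 bits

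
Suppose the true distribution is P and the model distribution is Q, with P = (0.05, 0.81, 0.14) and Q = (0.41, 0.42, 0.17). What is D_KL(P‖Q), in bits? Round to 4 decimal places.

0.5765 bits

D(P‖Q) = Σ p·log₂(p/q).
  0.05·log₂(0.05/0.41) = -0.15178
  0.81·log₂(0.81/0.42) = 0.76750
  0.14·log₂(0.14/0.17) = -0.03922
D(P‖Q) = 0.5765 bits.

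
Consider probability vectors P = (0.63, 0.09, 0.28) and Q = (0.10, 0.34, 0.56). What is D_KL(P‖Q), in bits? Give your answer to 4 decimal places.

D(P‖Q) = Σ p·log₂(p/q).
  0.63·log₂(0.63/0.10) = 1.67287
  0.09·log₂(0.09/0.34) = -0.17258
  0.28·log₂(0.28/0.56) = -0.28000
D(P‖Q) = 1.2203 bits.

1.2203 bits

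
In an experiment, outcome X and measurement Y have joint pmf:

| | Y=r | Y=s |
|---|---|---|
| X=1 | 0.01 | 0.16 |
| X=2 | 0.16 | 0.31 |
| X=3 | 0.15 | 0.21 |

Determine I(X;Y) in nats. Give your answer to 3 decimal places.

0.043 nats

Marginals: p(X) = (0.1700, 0.4700, 0.3600), p(Y) = (0.3200, 0.6800).
I(X;Y) = H(X) + H(Y) − H(X,Y).
H(X) = 1.0239, H(Y) = 0.6269, H(X,Y) = 1.6078.
I(X;Y) = 1.0239 + 0.6269 − 1.6078 = 0.043 nats.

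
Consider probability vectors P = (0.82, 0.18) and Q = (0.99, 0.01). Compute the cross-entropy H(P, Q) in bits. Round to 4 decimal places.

H(P,Q) = −Σ p·log₂ q.
  −0.82·log₂(0.99) = 0.01189
  −0.18·log₂(0.01) = 1.19589
H(P,Q) = 1.2078 bits.

1.2078 bits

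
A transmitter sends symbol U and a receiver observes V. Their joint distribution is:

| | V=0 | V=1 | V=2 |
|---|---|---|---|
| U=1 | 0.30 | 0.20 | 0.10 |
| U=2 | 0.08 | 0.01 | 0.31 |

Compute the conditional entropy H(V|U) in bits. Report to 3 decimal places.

Chain rule: H(V|U) = H(U,V) − H(U).
Marginals: p(U) = (0.6000, 0.4000), p(V) = (0.3800, 0.2100, 0.4100).
H(U,V) = 2.1994 bits; H(U) = 0.9710 bits.
H(V|U) = 2.1994 − 0.9710 = 1.228 bits.

1.228 bits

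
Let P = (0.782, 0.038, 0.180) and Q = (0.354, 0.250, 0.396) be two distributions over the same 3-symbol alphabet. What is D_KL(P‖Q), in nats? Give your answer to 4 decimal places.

0.4063 nats

D(P‖Q) = Σ p·ln(p/q).
  0.782·ln(0.782/0.354) = 0.61978
  0.038·ln(0.038/0.250) = -0.07159
  0.180·ln(0.180/0.396) = -0.14192
D(P‖Q) = 0.4063 nats.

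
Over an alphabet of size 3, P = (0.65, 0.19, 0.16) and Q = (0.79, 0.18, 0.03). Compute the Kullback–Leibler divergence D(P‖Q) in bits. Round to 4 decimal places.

D(P‖Q) = Σ p·log₂(p/q).
  0.65·log₂(0.65/0.79) = -0.18292
  0.19·log₂(0.19/0.18) = 0.01482
  0.16·log₂(0.16/0.03) = 0.38641
D(P‖Q) = 0.2183 bits.

0.2183 bits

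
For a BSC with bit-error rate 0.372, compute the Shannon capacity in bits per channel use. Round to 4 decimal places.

0.0478 bits

Binary symmetric channel: C = 1 − h₂(ε) where h₂ is the binary entropy function.
h₂(0.372) = −0.372·log₂0.372 − 0.628·log₂0.628 = 0.9522.
C = 1 − 0.9522 = 0.0478 bits per channel use.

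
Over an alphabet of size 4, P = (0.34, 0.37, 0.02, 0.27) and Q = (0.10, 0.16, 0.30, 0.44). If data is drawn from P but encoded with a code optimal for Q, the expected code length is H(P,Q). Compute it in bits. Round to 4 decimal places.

2.4622 bits

H(P,Q) = −Σ p·log₂ q.
  −0.34·log₂(0.10) = 1.12946
  −0.37·log₂(0.16) = 0.97823
  −0.02·log₂(0.30) = 0.03474
  −0.27·log₂(0.44) = 0.31979
H(P,Q) = 2.4622 bits.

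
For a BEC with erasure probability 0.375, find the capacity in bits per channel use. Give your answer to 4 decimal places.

0.6250 bits

Binary erasure channel: capacity C = 1 − ε.
C = 1 − 0.375 = 0.6250 bits per channel use.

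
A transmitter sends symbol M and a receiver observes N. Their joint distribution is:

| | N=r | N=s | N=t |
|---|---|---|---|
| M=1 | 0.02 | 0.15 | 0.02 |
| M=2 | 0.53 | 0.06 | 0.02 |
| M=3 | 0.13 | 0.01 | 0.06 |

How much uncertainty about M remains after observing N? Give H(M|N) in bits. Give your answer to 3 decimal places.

Marginals: p(M) = (0.1900, 0.6100, 0.2000), p(N) = (0.6800, 0.2200, 0.1000).
H(M|N) = Σ p(N) · H(M|N=·).
  N=r: p=0.6800, H(M|N=r) = 0.8862
  N=s: p=0.2200, H(M|N=s) = 1.0907
  N=t: p=0.1000, H(M|N=t) = 1.3710
Weighted sum = 0.980 bits.

0.980 bits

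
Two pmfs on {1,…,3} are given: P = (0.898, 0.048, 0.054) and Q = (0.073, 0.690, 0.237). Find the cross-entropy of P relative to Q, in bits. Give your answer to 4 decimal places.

H(P,Q) = −Σ p·log₂ q.
  −0.898·log₂(0.073) = 3.39081
  −0.048·log₂(0.690) = 0.02570
  −0.054·log₂(0.237) = 0.11216
H(P,Q) = 3.5287 bits.

3.5287 bits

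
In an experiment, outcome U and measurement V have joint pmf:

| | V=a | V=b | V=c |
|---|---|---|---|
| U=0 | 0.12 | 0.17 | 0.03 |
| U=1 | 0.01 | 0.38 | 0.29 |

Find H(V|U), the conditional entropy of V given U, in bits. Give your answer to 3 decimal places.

1.164 bits

Marginals: p(U) = (0.3200, 0.6800), p(V) = (0.1300, 0.5500, 0.3200).
H(V|U) = Σ p(U) · H(V|U=·).
  U=0: p=0.3200, H(V|U=0) = 1.3356
  U=1: p=0.6800, H(V|U=1) = 1.0830
Weighted sum = 1.164 bits.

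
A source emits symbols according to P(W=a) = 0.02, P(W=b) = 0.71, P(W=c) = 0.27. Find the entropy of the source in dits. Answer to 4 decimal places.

0.2931 dits

H(W) = −Σ p·log₁₀ p.
  −(0.02)·log₁₀(0.02) = 0.03398
  −(0.71)·log₁₀(0.71) = 0.10561
  −(0.27)·log₁₀(0.27) = 0.15353
Sum: 0.03398 + 0.10561 + 0.15353 = 0.2931 dits.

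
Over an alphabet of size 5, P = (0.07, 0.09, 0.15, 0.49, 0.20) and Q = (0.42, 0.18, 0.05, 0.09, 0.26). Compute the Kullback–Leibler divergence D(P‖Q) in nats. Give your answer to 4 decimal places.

0.7549 nats

D(P‖Q) = Σ p·ln(p/q).
  0.07·ln(0.07/0.42) = -0.12542
  0.09·ln(0.09/0.18) = -0.06238
  0.15·ln(0.15/0.05) = 0.16479
  0.49·ln(0.49/0.09) = 0.83035
  0.20·ln(0.20/0.26) = -0.05247
D(P‖Q) = 0.7549 nats.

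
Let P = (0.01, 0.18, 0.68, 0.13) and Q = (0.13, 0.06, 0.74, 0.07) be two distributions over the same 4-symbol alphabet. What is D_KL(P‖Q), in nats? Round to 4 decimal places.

0.1951 nats

D(P‖Q) = Σ p·ln(p/q).
  0.01·ln(0.01/0.13) = -0.02565
  0.18·ln(0.18/0.06) = 0.19775
  0.68·ln(0.68/0.74) = -0.05750
  0.13·ln(0.13/0.07) = 0.08048
D(P‖Q) = 0.1951 nats.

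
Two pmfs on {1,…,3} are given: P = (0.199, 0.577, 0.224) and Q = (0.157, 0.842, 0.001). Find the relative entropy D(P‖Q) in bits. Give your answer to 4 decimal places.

1.5023 bits

D(P‖Q) = Σ p·log₂(p/q).
  0.199·log₂(0.199/0.157) = 0.06806
  0.577·log₂(0.577/0.842) = -0.31461
  0.224·log₂(0.224/0.001) = 1.74885
D(P‖Q) = 1.5023 bits.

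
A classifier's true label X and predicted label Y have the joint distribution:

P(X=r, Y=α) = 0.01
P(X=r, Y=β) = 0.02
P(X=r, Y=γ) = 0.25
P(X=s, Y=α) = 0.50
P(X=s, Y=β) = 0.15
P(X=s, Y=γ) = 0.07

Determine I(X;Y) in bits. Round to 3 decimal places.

Marginals: p(X) = (0.2800, 0.7200), p(Y) = (0.5100, 0.1700, 0.3200).
I(X;Y) = H(X) + H(Y) − H(X,Y).
H(X) = 0.8555, H(Y) = 1.4561, H(X,Y) = 1.8584.
I(X;Y) = 0.8555 + 1.4561 − 1.8584 = 0.453 bits.

0.453 bits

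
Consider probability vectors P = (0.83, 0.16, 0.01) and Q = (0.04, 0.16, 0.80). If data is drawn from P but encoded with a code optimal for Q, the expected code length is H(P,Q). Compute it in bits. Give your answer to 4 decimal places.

4.2806 bits

H(P,Q) = −Σ p·log₂ q.
  −0.83·log₂(0.04) = 3.85440
  −0.16·log₂(0.16) = 0.42302
  −0.01·log₂(0.80) = 0.00322
H(P,Q) = 4.2806 bits.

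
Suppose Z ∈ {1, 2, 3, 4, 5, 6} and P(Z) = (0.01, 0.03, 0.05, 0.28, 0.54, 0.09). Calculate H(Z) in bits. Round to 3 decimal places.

1.741 bits

H(Z) = −Σ p·log₂ p.
  −(0.01)·log₂(0.01) = 0.0664
  −(0.03)·log₂(0.03) = 0.1518
  −(0.05)·log₂(0.05) = 0.2161
  −(0.28)·log₂(0.28) = 0.5142
  −(0.54)·log₂(0.54) = 0.4800
  −(0.09)·log₂(0.09) = 0.3127
Sum: 0.0664 + 0.1518 + 0.2161 + 0.5142 + 0.4800 + 0.3127 = 1.741 bits.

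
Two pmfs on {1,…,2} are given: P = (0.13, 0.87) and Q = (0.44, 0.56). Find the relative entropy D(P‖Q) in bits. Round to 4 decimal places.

0.3243 bits

D(P‖Q) = Σ p·log₂(p/q).
  0.13·log₂(0.13/0.44) = -0.22867
  0.87·log₂(0.87/0.56) = 0.55296
D(P‖Q) = 0.3243 bits.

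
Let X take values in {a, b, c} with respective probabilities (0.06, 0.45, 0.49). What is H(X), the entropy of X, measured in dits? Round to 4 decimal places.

H(X) = −Σ p·log₁₀ p.
  −(0.06)·log₁₀(0.06) = 0.07331
  −(0.45)·log₁₀(0.45) = 0.15605
  −(0.49)·log₁₀(0.49) = 0.15180
Sum: 0.07331 + 0.15605 + 0.15180 = 0.3812 dits.

0.3812 dits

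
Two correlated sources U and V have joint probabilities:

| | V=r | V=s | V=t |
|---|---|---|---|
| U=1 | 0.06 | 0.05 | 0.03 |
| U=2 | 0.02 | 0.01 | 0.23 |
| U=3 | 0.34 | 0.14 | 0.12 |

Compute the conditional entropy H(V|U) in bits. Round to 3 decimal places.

1.227 bits

Marginals: p(U) = (0.1400, 0.2600, 0.6000), p(V) = (0.4200, 0.2000, 0.3800).
H(V|U) = Σ p(U) · H(V|U=·).
  U=1: p=0.1400, H(V|U=1) = 1.5306
  U=2: p=0.2600, H(V|U=2) = 0.6219
  U=3: p=0.6000, H(V|U=3) = 1.4186
Weighted sum = 1.227 bits.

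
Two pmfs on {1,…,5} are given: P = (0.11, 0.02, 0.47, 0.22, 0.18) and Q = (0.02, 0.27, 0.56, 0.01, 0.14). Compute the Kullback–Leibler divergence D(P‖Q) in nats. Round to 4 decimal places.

D(P‖Q) = Σ p·ln(p/q).
  0.11·ln(0.11/0.02) = 0.18752
  0.02·ln(0.02/0.27) = -0.05205
  0.47·ln(0.47/0.56) = -0.08235
  0.22·ln(0.22/0.01) = 0.68003
  0.18·ln(0.18/0.14) = 0.04524
D(P‖Q) = 0.7784 nats.

0.7784 nats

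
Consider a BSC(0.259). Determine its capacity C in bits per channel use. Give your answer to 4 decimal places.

Binary symmetric channel: C = 1 − h₂(ε) where h₂ is the binary entropy function.
h₂(0.259) = −0.259·log₂0.259 − 0.741·log₂0.741 = 0.8252.
C = 1 − 0.8252 = 0.1748 bits per channel use.

0.1748 bits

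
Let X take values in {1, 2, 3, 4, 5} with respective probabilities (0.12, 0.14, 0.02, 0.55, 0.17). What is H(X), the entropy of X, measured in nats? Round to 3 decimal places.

1.238 nats

H(X) = −Σ p·ln p.
  −(0.12)·ln(0.12) = 0.2544
  −(0.14)·ln(0.14) = 0.2753
  −(0.02)·ln(0.02) = 0.0782
  −(0.55)·ln(0.55) = 0.3288
  −(0.17)·ln(0.17) = 0.3012
Sum: 0.2544 + 0.2753 + 0.0782 + 0.3288 + 0.3012 = 1.238 nats.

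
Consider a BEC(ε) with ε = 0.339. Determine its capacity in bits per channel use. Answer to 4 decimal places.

0.6610 bits

Binary erasure channel: capacity C = 1 − ε.
C = 1 − 0.339 = 0.6610 bits per channel use.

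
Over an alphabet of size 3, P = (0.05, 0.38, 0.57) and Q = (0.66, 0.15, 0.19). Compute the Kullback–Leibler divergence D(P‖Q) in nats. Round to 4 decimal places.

D(P‖Q) = Σ p·ln(p/q).
  0.05·ln(0.05/0.66) = -0.12901
  0.38·ln(0.38/0.15) = 0.35322
  0.57·ln(0.57/0.19) = 0.62621
D(P‖Q) = 0.8504 nats.

0.8504 nats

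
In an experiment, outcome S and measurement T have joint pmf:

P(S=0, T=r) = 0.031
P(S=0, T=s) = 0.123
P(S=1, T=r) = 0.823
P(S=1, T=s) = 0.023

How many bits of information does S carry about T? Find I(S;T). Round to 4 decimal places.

0.3358 bits

Marginals: p(S) = (0.1540, 0.8460), p(T) = (0.8540, 0.1460).
I(S;T) = Σ p(x,y)·log₂[p(x,y)/(p(x)p(y))].
  (0,r): 0.031·log₂(0.2357) = -0.06463
  (0,s): 0.123·log₂(5.4706) = 0.30156
  (1,r): 0.823·log₂(1.1391) = 0.15466
  (1,s): 0.023·log₂(0.1862) = -0.05577
Sum = 0.3358 bits.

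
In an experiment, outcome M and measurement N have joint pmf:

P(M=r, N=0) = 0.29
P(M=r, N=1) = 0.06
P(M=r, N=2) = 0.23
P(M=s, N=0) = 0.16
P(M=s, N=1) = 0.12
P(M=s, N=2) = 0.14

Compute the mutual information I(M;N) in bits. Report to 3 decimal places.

0.040 bits

Marginals: p(M) = (0.5800, 0.4200), p(N) = (0.4500, 0.1800, 0.3700).
I(M;N) = Σ p(x,y)·log₂[p(x,y)/(p(x)p(y))].
  (r,0): 0.29·log₂(1.1111) = 0.0441
  (r,1): 0.06·log₂(0.5747) = -0.0479
  (r,2): 0.23·log₂(1.0718) = 0.0230
  (s,0): 0.16·log₂(0.8466) = -0.0385
  (s,1): 0.12·log₂(1.5873) = 0.0800
  (s,2): 0.14·log₂(0.9009) = -0.0211
Sum = 0.040 bits.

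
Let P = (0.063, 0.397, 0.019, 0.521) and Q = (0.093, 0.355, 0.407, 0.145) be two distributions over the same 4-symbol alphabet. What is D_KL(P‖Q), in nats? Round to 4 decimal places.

0.6280 nats

D(P‖Q) = Σ p·ln(p/q).
  0.063·ln(0.063/0.093) = -0.02454
  0.397·ln(0.397/0.355) = 0.04439
  0.019·ln(0.019/0.407) = -0.05822
  0.521·ln(0.521/0.145) = 0.66637
D(P‖Q) = 0.6280 nats.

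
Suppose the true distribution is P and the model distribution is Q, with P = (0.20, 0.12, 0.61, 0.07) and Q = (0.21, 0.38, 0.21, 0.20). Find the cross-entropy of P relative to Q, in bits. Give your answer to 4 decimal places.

2.1538 bits

H(P,Q) = −Σ p·log₂ q.
  −0.20·log₂(0.21) = 0.45031
  −0.12·log₂(0.38) = 0.16751
  −0.61·log₂(0.21) = 1.37344
  −0.07·log₂(0.20) = 0.16253
H(P,Q) = 2.1538 bits.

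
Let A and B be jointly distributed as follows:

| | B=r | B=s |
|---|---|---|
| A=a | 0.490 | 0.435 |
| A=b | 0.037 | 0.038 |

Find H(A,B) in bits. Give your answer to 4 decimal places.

1.3819 bits

H(A,B) = −Σ p(x,y)·log₂ p(x,y) over all 4 cells.
  cell (a,r): −0.490·log₂0.490 = 0.50428
  cell (a,s): −0.435·log₂0.435 = 0.52240
  cell (b,r): −0.037·log₂0.037 = 0.17598
  cell (b,s): −0.038·log₂0.038 = 0.17928
Sum = 1.3819 bits.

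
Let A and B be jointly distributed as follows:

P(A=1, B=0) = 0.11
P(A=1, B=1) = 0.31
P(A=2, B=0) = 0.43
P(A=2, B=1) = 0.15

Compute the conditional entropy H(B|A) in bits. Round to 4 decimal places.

Chain rule: H(B|A) = H(A,B) − H(A).
Marginals: p(A) = (0.4200, 0.5800), p(B) = (0.5400, 0.4600).
H(A,B) = 1.8082 bits; H(A) = 0.9815 bits.
H(B|A) = 1.8082 − 0.9815 = 0.8267 bits.

0.8267 bits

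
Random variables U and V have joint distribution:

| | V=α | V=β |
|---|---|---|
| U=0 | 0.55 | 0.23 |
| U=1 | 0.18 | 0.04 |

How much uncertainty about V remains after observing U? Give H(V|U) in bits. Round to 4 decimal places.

0.8329 bits

Chain rule: H(V|U) = H(U,V) − H(U).
Marginals: p(U) = (0.7800, 0.2200), p(V) = (0.7300, 0.2700).
H(U,V) = 1.5931 bits; H(U) = 0.7602 bits.
H(V|U) = 1.5931 − 0.7602 = 0.8329 bits.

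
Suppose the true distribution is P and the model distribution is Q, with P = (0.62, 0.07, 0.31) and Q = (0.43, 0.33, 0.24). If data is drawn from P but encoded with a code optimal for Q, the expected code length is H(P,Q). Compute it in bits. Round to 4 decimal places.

H(P,Q) = −Σ p·log₂ q.
  −0.62·log₂(0.43) = 0.75491
  −0.07·log₂(0.33) = 0.11196
  −0.31·log₂(0.24) = 0.63826
H(P,Q) = 1.5051 bits.

1.5051 bits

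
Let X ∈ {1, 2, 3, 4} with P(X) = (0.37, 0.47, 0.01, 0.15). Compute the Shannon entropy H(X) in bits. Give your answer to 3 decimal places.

1.520 bits

H(X) = −Σ p·log₂ p.
  −(0.37)·log₂(0.37) = 0.5307
  −(0.47)·log₂(0.47) = 0.5120
  −(0.01)·log₂(0.01) = 0.0664
  −(0.15)·log₂(0.15) = 0.4105
Sum: 0.5307 + 0.5120 + 0.0664 + 0.4105 = 1.520 bits.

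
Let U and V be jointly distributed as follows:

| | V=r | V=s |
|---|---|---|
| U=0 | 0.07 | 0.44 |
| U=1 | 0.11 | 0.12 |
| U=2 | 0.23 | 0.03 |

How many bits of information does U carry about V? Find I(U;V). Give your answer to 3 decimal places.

0.318 bits

Marginals: p(U) = (0.5100, 0.2300, 0.2600), p(V) = (0.4100, 0.5900).
I(U;V) = H(U) + H(V) − H(U,V).
H(U) = 1.4884, H(V) = 0.9765, H(U,V) = 2.1465.
I(U;V) = 1.4884 + 0.9765 − 2.1465 = 0.318 bits.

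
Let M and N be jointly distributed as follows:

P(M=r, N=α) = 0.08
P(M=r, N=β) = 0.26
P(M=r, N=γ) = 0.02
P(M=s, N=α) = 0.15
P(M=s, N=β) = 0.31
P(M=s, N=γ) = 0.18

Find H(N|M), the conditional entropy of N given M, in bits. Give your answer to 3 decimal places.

Marginals: p(M) = (0.3600, 0.6400), p(N) = (0.2300, 0.5700, 0.2000).
H(N|M) = Σ p(M) · H(N|M=·).
  M=r: p=0.3600, H(N|M=r) = 1.0529
  M=s: p=0.6400, H(N|M=s) = 1.5118
Weighted sum = 1.347 bits.

1.347 bits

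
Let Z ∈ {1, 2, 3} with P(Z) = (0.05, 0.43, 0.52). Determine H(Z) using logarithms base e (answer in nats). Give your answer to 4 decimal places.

H(Z) = −Σ p·ln p.
  −(0.05)·ln(0.05) = 0.14979
  −(0.43)·ln(0.43) = 0.36291
  −(0.52)·ln(0.52) = 0.34004
Sum: 0.14979 + 0.36291 + 0.34004 = 0.8527 nats.

0.8527 nats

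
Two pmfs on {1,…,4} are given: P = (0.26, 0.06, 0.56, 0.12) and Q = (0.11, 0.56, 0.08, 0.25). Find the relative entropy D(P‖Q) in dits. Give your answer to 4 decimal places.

0.4739 dits

D(P‖Q) = Σ p·log₁₀(p/q).
  0.26·log₁₀(0.26/0.11) = 0.09713
  0.06·log₁₀(0.06/0.56) = -0.05820
  0.56·log₁₀(0.56/0.08) = 0.47325
  0.12·log₁₀(0.12/0.25) = -0.03825
D(P‖Q) = 0.4739 dits.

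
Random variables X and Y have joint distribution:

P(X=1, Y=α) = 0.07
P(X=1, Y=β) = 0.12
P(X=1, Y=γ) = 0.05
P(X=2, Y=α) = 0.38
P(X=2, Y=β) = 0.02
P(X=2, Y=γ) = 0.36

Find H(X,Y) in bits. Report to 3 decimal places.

2.026 bits

H(X,Y) = −Σ p(x,y)·log₂ p(x,y) over all 6 cells.
  cell (1,α): −0.07·log₂0.07 = 0.2686
  cell (1,β): −0.12·log₂0.12 = 0.3671
  cell (1,γ): −0.05·log₂0.05 = 0.2161
  cell (2,α): −0.38·log₂0.38 = 0.5305
  cell (2,β): −0.02·log₂0.02 = 0.1129
  cell (2,γ): −0.36·log₂0.36 = 0.5306
Sum = 2.026 bits.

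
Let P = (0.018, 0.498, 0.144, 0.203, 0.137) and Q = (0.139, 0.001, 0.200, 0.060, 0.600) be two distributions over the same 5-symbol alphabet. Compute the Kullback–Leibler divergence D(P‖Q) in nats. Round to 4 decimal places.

3.0539 nats

D(P‖Q) = Σ p·ln(p/q).
  0.018·ln(0.018/0.139) = -0.03679
  0.498·ln(0.498/0.001) = 3.09288
  0.144·ln(0.144/0.200) = -0.04730
  0.203·ln(0.203/0.060) = 0.24743
  0.137·ln(0.137/0.600) = -0.20234
D(P‖Q) = 3.0539 nats.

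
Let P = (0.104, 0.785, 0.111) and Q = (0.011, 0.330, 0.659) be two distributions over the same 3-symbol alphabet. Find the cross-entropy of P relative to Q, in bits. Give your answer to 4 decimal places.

1.9990 bits

H(P,Q) = −Σ p·log₂ q.
  −0.104·log₂(0.011) = 0.67666
  −0.785·log₂(0.330) = 1.25558
  −0.111·log₂(0.659) = 0.06678
H(P,Q) = 1.9990 bits.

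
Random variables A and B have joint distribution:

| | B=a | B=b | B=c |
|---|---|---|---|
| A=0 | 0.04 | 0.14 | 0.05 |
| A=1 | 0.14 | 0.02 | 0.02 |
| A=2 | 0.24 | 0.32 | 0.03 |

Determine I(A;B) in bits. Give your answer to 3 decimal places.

0.154 bits

Marginals: p(A) = (0.2300, 0.1800, 0.5900), p(B) = (0.4200, 0.4800, 0.1000).
I(A;B) = H(A) + H(B) − H(A,B).
H(A) = 1.3821, H(B) = 1.3661, H(A,B) = 2.5938.
I(A;B) = 1.3821 + 1.3661 − 2.5938 = 0.154 bits.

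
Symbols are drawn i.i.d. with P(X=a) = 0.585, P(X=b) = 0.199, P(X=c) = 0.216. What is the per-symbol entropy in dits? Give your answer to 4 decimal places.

H(X) = −Σ p·log₁₀ p.
  −(0.585)·log₁₀(0.585) = 0.13621
  −(0.199)·log₁₀(0.199) = 0.13953
  −(0.216)·log₁₀(0.216) = 0.14376
Sum: 0.13621 + 0.13953 + 0.14376 = 0.4195 dits.

0.4195 dits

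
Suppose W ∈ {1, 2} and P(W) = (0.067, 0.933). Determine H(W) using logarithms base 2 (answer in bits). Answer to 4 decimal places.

H(W) = −Σ p·log₂ p.
  −(0.067)·log₂(0.067) = 0.26128
  −(0.933)·log₂(0.933) = 0.09335
Sum: 0.26128 + 0.09335 = 0.3546 bits.

0.3546 bits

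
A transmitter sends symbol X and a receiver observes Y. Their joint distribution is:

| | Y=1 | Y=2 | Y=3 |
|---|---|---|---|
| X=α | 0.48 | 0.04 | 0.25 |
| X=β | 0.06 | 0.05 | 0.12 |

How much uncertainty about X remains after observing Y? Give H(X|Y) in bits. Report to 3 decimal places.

0.697 bits

Marginals: p(X) = (0.7700, 0.2300), p(Y) = (0.5400, 0.0900, 0.3700).
H(X|Y) = Σ p(Y) · H(X|Y=·).
  Y=1: p=0.5400, H(X|Y=1) = 0.5033
  Y=2: p=0.0900, H(X|Y=2) = 0.9911
  Y=3: p=0.3700, H(X|Y=3) = 0.9090
Weighted sum = 0.697 bits.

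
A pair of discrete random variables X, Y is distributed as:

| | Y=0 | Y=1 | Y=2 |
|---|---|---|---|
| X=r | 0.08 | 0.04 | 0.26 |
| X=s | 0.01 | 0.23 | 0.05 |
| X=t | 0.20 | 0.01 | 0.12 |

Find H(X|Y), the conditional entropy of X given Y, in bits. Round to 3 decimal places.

Marginals: p(X) = (0.3800, 0.2900, 0.3300), p(Y) = (0.2900, 0.2800, 0.4300).
H(X|Y) = Σ p(Y) · H(X|Y=·).
  Y=0: p=0.2900, H(X|Y=0) = 1.0498
  Y=1: p=0.2800, H(X|Y=1) = 0.8059
  Y=2: p=0.4300, H(X|Y=2) = 1.3137
Weighted sum = 1.095 bits.

1.095 bits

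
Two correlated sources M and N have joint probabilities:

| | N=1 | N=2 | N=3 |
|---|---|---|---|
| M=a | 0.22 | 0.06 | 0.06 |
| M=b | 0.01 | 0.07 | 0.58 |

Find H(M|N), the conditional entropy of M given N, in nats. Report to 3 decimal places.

0.330 nats

Chain rule: H(M|N) = H(M,N) − H(N).
Marginals: p(M) = (0.3400, 0.6600), p(N) = (0.2300, 0.1300, 0.6400).
H(M,N) = 1.2189 nats; H(N) = 0.8889 nats.
H(M|N) = 1.2189 − 0.8889 = 0.330 nats.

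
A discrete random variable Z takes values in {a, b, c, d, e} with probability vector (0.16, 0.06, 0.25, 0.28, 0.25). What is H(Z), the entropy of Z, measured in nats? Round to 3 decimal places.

H(Z) = −Σ p·ln p.
  −(0.16)·ln(0.16) = 0.2932
  −(0.06)·ln(0.06) = 0.1688
  −(0.25)·ln(0.25) = 0.3466
  −(0.28)·ln(0.28) = 0.3564
  −(0.25)·ln(0.25) = 0.3466
Sum: 0.2932 + 0.1688 + 0.3466 + 0.3564 + 0.3466 = 1.512 nats.

1.512 nats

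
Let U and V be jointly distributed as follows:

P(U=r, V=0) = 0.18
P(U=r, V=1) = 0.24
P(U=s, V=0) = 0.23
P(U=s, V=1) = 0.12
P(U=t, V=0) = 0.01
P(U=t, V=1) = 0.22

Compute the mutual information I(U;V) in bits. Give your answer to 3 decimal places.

0.184 bits

Marginals: p(U) = (0.4200, 0.3500, 0.2300), p(V) = (0.4200, 0.5800).
I(U;V) = Σ p(x,y)·log₂[p(x,y)/(p(x)p(y))].
  (r,0): 0.18·log₂(1.0204) = 0.0052
  (r,1): 0.24·log₂(0.9852) = -0.0052
  (s,0): 0.23·log₂(1.5646) = 0.1485
  (s,1): 0.12·log₂(0.5911) = -0.0910
  (t,0): 0.01·log₂(0.1035) = -0.0327
  (t,1): 0.22·log₂(1.6492) = 0.1588
Sum = 0.184 bits.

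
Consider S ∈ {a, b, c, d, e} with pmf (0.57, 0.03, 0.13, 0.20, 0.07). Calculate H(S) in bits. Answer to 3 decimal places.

1.730 bits

H(S) = −Σ p·log₂ p.
  −(0.57)·log₂(0.57) = 0.4623
  −(0.03)·log₂(0.03) = 0.1518
  −(0.13)·log₂(0.13) = 0.3826
  −(0.20)·log₂(0.20) = 0.4644
  −(0.07)·log₂(0.07) = 0.2686
Sum: 0.4623 + 0.1518 + 0.3826 + 0.4644 + 0.2686 = 1.730 bits.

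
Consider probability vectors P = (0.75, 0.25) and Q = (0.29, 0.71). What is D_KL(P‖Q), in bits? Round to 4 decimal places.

0.6517 bits

D(P‖Q) = Σ p·log₂(p/q).
  0.75·log₂(0.75/0.29) = 1.02813
  0.25·log₂(0.25/0.71) = -0.37647
D(P‖Q) = 0.6517 bits.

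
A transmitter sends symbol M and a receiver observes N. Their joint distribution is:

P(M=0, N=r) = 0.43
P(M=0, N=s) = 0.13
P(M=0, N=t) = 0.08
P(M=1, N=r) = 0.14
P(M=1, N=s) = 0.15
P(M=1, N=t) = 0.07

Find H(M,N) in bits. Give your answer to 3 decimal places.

H(M,N) = −Σ p(x,y)·log₂ p(x,y) over all 6 cells.
  cell (0,r): −0.43·log₂0.43 = 0.5236
  cell (0,s): −0.13·log₂0.13 = 0.3826
  cell (0,t): −0.08·log₂0.08 = 0.2915
  cell (1,r): −0.14·log₂0.14 = 0.3971
  cell (1,s): −0.15·log₂0.15 = 0.4105
  cell (1,t): −0.07·log₂0.07 = 0.2686
Sum = 2.274 bits.

2.274 bits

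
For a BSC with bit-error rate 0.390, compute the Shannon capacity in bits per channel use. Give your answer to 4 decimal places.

Binary symmetric channel: C = 1 − h₂(ε) where h₂ is the binary entropy function.
h₂(0.390) = −0.390·log₂0.390 − 0.610·log₂0.610 = 0.9648.
C = 1 − 0.9648 = 0.0352 bits per channel use.

0.0352 bits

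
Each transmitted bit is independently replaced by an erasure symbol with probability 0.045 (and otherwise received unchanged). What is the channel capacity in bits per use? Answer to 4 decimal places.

Binary erasure channel: capacity C = 1 − ε.
C = 1 − 0.045 = 0.9550 bits per channel use.

0.9550 bits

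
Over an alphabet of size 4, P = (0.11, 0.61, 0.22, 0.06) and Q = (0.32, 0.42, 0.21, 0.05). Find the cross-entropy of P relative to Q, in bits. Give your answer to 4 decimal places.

1.6989 bits

H(P,Q) = −Σ p·log₂ q.
  −0.11·log₂(0.32) = 0.18082
  −0.61·log₂(0.42) = 0.76344
  −0.22·log₂(0.21) = 0.49534
  −0.06·log₂(0.05) = 0.25932
H(P,Q) = 1.6989 bits.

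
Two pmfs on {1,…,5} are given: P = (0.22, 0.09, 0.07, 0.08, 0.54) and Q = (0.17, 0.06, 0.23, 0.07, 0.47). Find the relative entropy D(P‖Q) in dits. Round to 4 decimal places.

0.0415 dits

D(P‖Q) = Σ p·log₁₀(p/q).
  0.22·log₁₀(0.22/0.17) = 0.02463
  0.09·log₁₀(0.09/0.06) = 0.01585
  0.07·log₁₀(0.07/0.23) = -0.03616
  0.08·log₁₀(0.08/0.07) = 0.00464
  0.54·log₁₀(0.54/0.47) = 0.03256
D(P‖Q) = 0.0415 dits.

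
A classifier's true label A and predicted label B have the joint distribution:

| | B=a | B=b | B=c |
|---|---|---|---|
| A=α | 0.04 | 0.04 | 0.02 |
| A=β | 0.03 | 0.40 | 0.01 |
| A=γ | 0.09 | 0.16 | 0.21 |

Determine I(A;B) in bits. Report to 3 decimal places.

0.288 bits

Marginals: p(A) = (0.1000, 0.4400, 0.4600), p(B) = (0.1600, 0.6000, 0.2400).
I(A;B) = H(A) + H(B) − H(A,B).
H(A) = 1.3687, H(B) = 1.3593, H(A,B) = 2.4399.
I(A;B) = 1.3687 + 1.3593 − 2.4399 = 0.288 bits.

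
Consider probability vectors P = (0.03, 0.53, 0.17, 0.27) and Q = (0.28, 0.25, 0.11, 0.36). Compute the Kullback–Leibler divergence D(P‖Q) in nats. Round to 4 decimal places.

D(P‖Q) = Σ p·ln(p/q).
  0.03·ln(0.03/0.28) = -0.06701
  0.53·ln(0.53/0.25) = 0.39825
  0.17·ln(0.17/0.11) = 0.07400
  0.27·ln(0.27/0.36) = -0.07767
D(P‖Q) = 0.3276 nats.

0.3276 nats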